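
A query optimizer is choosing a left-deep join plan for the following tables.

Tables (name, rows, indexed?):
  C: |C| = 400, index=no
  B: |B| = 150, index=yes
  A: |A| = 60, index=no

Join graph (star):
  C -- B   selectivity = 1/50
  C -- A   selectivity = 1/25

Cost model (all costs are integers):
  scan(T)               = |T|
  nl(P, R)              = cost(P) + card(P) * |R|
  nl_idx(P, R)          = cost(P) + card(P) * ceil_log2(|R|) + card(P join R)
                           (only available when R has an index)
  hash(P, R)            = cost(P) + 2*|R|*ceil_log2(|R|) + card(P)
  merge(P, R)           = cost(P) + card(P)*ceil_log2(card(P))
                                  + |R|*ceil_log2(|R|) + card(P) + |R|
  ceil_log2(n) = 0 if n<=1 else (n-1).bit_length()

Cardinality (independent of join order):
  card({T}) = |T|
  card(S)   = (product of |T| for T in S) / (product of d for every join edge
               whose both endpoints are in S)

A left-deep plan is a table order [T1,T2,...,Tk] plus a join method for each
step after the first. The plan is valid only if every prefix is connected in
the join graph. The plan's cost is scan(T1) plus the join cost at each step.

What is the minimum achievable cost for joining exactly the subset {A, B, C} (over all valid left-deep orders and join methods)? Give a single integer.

4880

Selinger DP over subsets of {A,B,C}:
  {C}: scan cost=400, card=400
  {B}: scan cost=150, card=150
  {A}: scan cost=60, card=60
  {BC}: card=1200; try (B,hash)→3200, (B,nl_idx)→4800, (C,merge)→5500, (B,merge)→5750, (C,hash)→7500, (C,nl)→60150 …(+1); best=3200 via (B,hash)
  {AC}: card=960; try (A,hash)→1520, (C,merge)→4480, (A,merge)→4820, (C,hash)→7320, (C,nl)→24060, (A,nl)→24400; best=1520 via (A,hash)
  {ABC}: card=2880; try (B,hash)→4880, (A,hash)→5120, (B,nl_idx)→12080, (B,merge)→13430, (A,merge)→18020, (A,nl)→75200 …(+1); best=4880 via (B,hash)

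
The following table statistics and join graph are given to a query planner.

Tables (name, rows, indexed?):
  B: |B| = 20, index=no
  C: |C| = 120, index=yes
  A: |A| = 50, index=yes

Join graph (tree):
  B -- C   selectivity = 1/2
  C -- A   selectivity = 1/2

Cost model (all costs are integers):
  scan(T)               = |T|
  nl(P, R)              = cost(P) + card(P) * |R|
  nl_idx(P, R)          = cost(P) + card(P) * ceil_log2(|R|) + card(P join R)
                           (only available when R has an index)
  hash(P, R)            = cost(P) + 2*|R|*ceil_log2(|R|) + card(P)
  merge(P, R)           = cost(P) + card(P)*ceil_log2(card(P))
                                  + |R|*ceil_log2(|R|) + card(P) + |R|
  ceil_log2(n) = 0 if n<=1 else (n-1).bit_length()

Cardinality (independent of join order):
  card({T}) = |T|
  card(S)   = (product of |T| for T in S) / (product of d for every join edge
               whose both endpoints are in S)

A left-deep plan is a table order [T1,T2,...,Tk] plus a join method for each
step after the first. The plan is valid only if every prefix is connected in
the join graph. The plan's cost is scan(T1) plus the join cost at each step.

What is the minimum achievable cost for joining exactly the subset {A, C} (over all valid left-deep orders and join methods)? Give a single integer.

Selinger DP over subsets of {A,C}:
  {C}: scan cost=120, card=120
  {A}: scan cost=50, card=50
  {AC}: card=3000; try (A,hash)→840, (C,merge)→1360, (A,merge)→1430, (C,hash)→1780, (C,nl_idx)→3400, (A,nl_idx)→3840 …(+2); best=840 via (A,hash)

840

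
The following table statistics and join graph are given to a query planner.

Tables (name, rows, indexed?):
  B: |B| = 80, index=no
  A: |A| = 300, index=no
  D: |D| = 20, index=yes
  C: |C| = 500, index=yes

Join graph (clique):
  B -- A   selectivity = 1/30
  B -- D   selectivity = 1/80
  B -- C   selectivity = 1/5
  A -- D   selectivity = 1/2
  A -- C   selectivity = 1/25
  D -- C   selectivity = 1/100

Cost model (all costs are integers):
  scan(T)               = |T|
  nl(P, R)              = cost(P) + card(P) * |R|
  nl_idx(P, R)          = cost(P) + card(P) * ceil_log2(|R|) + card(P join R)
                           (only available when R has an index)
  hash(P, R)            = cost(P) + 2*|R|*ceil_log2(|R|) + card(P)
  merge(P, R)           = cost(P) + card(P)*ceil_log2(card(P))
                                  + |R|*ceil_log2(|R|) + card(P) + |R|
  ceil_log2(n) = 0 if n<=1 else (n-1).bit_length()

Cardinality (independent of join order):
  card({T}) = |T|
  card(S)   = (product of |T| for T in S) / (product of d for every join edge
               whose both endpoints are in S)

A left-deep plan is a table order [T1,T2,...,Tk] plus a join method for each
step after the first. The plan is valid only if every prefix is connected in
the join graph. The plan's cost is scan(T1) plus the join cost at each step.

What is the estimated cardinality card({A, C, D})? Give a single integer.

Tables in S: A(300), C(500), D(20)
Edges inside S: A-D(d=2), A-C(d=25), D-C(d=100)
numerator = 300 * 500 * 20 = 3000000
denominator = 2 * 25 * 100 = 5000
card(S) = 3000000 / 5000 = 600

600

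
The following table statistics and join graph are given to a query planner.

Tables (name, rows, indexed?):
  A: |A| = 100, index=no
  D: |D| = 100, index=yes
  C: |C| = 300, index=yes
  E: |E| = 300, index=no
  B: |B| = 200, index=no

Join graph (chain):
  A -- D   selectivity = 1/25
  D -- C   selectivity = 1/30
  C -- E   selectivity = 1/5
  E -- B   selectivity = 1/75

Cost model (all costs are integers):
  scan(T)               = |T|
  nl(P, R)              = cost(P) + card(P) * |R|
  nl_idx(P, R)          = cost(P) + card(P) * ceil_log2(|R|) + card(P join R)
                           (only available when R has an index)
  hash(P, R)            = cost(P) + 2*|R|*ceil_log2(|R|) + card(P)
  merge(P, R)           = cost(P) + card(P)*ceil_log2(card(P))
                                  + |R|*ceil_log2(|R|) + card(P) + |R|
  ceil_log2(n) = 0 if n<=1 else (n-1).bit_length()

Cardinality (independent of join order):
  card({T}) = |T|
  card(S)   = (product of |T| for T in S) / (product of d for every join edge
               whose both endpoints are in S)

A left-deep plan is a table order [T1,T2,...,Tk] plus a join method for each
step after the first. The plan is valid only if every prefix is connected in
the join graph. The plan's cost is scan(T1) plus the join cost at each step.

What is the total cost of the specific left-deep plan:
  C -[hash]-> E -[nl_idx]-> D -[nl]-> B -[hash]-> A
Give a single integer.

12353400

step 1: scan C: cost=300, card=300
step 2: join E via hash
    card(P join E) = 300*300/(5) = 18000
    cost = 300 + 2*300*9 + 300 = 6000
step 3: join D via nl_idx
    card(P join D) = 18000*100/(30) = 60000
    cost = 6000 + 18000*7 + 60000 = 192000
step 4: join B via nl
    card(P join B) = 60000*200/(75) = 160000
    cost = 192000 + 60000*200 = 12192000
step 5: join A via hash
    card(P join A) = 160000*100/(25) = 640000
    cost = 12192000 + 2*100*7 + 160000 = 12353400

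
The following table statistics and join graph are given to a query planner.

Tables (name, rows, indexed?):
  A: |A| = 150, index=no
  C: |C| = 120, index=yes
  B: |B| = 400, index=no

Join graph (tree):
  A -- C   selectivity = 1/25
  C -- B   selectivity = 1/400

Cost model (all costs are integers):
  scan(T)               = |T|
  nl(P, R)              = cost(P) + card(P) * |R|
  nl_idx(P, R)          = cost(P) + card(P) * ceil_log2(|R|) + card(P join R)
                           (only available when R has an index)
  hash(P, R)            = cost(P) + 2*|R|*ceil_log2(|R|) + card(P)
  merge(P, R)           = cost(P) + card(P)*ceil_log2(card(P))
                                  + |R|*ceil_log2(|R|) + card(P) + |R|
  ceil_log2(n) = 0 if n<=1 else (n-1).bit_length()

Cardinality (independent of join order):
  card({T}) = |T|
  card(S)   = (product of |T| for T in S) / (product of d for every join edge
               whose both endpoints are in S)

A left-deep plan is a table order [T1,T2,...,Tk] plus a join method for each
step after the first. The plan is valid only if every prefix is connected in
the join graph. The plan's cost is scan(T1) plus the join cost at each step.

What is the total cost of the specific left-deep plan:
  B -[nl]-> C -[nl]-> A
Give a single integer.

step 1: scan B: cost=400, card=400
step 2: join C via nl
    card(P join C) = 400*120/(400) = 120
    cost = 400 + 400*120 = 48400
step 3: join A via nl
    card(P join A) = 120*150/(25) = 720
    cost = 48400 + 120*150 = 66400

66400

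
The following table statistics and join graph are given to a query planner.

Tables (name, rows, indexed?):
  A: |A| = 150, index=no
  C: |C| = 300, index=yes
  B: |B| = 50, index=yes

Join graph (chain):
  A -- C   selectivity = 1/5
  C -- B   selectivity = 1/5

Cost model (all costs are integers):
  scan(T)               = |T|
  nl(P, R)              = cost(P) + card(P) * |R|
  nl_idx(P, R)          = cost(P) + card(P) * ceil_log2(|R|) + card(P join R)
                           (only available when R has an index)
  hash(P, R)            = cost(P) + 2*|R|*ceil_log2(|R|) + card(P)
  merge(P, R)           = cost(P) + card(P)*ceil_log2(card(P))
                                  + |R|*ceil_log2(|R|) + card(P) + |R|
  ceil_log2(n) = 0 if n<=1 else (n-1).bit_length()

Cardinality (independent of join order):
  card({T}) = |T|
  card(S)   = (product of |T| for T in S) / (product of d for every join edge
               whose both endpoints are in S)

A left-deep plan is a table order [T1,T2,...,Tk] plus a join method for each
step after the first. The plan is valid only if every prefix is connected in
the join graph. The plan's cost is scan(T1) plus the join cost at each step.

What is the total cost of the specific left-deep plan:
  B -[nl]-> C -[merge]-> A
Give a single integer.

55400

step 1: scan B: cost=50, card=50
step 2: join C via nl
    card(P join C) = 50*300/(5) = 3000
    cost = 50 + 50*300 = 15050
step 3: join A via merge
    card(P join A) = 3000*150/(5) = 90000
    cost = 15050 + 3000*12 + 150*8 + 3000 + 150 = 55400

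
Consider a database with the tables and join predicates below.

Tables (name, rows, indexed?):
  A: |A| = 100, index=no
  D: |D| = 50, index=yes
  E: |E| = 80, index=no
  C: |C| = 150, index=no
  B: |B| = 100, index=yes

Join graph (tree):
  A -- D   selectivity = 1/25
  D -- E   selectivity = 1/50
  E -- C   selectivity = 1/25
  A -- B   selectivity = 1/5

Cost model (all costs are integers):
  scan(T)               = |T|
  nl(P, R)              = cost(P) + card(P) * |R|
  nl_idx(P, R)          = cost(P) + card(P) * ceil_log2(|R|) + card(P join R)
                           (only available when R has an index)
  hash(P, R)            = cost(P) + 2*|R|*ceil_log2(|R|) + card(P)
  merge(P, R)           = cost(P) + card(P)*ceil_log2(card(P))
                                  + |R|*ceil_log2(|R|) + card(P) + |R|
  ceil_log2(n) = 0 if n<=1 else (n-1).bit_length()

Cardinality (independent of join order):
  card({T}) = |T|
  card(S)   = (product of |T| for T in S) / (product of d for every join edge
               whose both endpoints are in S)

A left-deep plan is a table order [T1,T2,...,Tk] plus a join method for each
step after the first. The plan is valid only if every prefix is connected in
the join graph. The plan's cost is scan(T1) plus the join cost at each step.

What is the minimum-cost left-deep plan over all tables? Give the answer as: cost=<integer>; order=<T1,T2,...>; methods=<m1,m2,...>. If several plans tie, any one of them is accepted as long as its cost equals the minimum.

cost=7700; order=C,E,D,A,B; methods=hash,hash,hash,hash

Selinger DP (subsets sized 1..n):
  {A}: scan cost=100, card=100
  {D}: scan cost=50, card=50
  {E}: scan cost=80, card=80
  {C}: scan cost=150, card=150
  {B}: scan cost=100, card=100
  {AD}: card=200; try (D,hash)→800, (D,nl_idx)→900, (A,merge)→1200, (D,merge)→1250, (A,hash)→1500, (A,nl)→5050 …(+1); best=800 via (D,hash)
  {AB}: card=2000; try (B,hash)→1600, (A,hash)→1600, (B,merge)→1700, (A,merge)→1700, (B,nl_idx)→2800, (B,nl)→10100 …(+1); best=1600 via (B,hash)
  {DE}: card=80; try (D,nl_idx)→640, (D,hash)→760, (E,merge)→1040, (D,merge)→1070, (E,hash)→1220, (E,nl)→4050 …(+1); best=640 via (D,nl_idx)
  {CE}: card=480; try (E,hash)→1420, (C,merge)→2070, (E,merge)→2140, (C,hash)→2560, (C,nl)→12080, (E,nl)→12150; best=1420 via (E,hash)
  {ADE}: card=320; try (A,merge)→2080, (E,hash)→2120, (A,hash)→2120, (E,merge)→3240, (A,nl)→8640, (E,nl)→16800; best=2080 via (A,merge)
  {ABD}: card=4000; try (B,hash)→2400, (B,merge)→3400, (D,hash)→4200, (B,nl_idx)→6200, (D,nl_idx)→17600, (B,nl)→20800 …(+2); best=2400 via (B,hash)
  {CDE}: card=480; try (D,hash)→2500, (C,merge)→2630, (C,hash)→3120, (D,nl_idx)→4780, (D,merge)→6570, (C,nl)→12640 …(+1); best=2500 via (D,hash)
  {ACDE}: card=1920; try (A,hash)→4380, (C,hash)→4800, (C,merge)→6630, (A,merge)→8100, (C,nl)→50080, (A,nl)→50500; best=4380 via (A,hash)
  {ABDE}: card=6400; try (B,hash)→3800, (B,merge)→6080, (E,hash)→7520, (B,nl_idx)→10720, (B,nl)→34080, (E,merge)→55040 …(+1); best=3800 via (B,hash)
  {ABCDE}: card=38400; try (B,hash)→7700, (C,hash)→12600, (B,merge)→28220, (B,nl_idx)→56220, (C,merge)→94750, (B,nl)→196380 …(+1); best=7700 via (B,hash)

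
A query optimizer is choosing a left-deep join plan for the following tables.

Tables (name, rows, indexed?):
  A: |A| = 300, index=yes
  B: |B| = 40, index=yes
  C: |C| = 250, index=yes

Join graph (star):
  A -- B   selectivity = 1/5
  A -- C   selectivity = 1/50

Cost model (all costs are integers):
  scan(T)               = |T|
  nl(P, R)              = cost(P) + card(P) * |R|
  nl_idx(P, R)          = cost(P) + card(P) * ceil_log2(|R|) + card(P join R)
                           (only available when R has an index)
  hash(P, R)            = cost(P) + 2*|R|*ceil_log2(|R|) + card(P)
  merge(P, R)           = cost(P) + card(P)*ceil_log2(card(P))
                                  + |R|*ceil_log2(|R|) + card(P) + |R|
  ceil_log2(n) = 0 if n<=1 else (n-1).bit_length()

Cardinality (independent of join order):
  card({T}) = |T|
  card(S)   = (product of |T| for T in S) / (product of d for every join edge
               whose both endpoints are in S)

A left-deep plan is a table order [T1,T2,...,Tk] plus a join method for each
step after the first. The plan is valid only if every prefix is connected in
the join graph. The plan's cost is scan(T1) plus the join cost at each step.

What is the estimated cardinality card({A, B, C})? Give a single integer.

Tables in S: A(300), B(40), C(250)
Edges inside S: A-B(d=5), A-C(d=50)
numerator = 300 * 40 * 250 = 3000000
denominator = 5 * 50 = 250
card(S) = 3000000 / 250 = 12000

12000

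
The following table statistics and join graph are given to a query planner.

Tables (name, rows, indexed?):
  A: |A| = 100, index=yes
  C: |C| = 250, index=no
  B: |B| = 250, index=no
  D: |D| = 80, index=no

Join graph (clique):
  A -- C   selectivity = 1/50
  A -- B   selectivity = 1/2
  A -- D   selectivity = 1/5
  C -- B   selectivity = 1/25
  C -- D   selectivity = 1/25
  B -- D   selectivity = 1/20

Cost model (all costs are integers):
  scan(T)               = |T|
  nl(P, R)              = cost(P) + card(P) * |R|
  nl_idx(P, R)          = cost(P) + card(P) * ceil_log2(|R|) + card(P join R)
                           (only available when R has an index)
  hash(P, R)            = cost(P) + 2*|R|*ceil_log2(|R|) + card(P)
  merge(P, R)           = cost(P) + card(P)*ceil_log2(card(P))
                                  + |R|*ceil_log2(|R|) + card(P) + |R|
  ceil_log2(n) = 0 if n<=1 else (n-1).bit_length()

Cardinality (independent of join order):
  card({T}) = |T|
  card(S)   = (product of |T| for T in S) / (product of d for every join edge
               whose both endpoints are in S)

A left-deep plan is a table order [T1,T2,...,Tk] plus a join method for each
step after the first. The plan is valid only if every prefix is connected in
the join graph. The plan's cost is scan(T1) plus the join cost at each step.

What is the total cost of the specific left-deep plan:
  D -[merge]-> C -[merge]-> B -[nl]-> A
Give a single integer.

step 1: scan D: cost=80, card=80
step 2: join C via merge
    card(P join C) = 80*250/(25) = 800
    cost = 80 + 80*7 + 250*8 + 80 + 250 = 2970
step 3: join B via merge
    card(P join B) = 800*250/(25*20) = 400
    cost = 2970 + 800*10 + 250*8 + 800 + 250 = 14020
step 4: join A via nl
    card(P join A) = 400*100/(50*2*5) = 80
    cost = 14020 + 400*100 = 54020

54020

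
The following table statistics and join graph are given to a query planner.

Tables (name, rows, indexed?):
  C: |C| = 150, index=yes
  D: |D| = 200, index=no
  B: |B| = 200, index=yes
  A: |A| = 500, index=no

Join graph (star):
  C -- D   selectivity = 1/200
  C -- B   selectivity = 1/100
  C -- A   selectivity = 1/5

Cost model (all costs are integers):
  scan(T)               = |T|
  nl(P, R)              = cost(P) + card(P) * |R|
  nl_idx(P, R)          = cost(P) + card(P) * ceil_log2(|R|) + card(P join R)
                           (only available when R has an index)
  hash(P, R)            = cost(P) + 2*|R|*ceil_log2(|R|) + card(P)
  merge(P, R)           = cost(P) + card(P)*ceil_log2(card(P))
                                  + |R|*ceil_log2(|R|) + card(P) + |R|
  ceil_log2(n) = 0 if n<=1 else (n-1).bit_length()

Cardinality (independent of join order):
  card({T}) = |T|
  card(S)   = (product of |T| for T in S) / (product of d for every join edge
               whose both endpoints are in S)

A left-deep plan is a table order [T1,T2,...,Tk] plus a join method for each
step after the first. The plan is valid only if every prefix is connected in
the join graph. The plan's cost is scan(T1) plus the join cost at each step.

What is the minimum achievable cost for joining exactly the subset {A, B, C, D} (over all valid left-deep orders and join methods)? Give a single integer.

Selinger DP over subsets of {A,B,C,D}:
  {C}: scan cost=150, card=150
  {D}: scan cost=200, card=200
  {B}: scan cost=200, card=200
  {A}: scan cost=500, card=500
  {CD}: card=150; try (C,nl_idx)→1950, (C,hash)→2800, (D,merge)→3300, (C,merge)→3350, (D,hash)→3500, (D,nl)→30150 …(+1); best=1950 via (C,nl_idx)
  {BC}: card=300; try (B,nl_idx)→1650, (C,nl_idx)→2100, (C,hash)→2800, (B,merge)→3300, (C,merge)→3350, (B,hash)→3500 …(+2); best=1650 via (B,nl_idx)
  {AC}: card=15000; try (C,hash)→3400, (A,merge)→6500, (C,merge)→6850, (A,hash)→9300, (C,nl_idx)→19500, (A,nl)→75150 …(+1); best=3400 via (C,hash)
  {BCD}: card=300; try (B,nl_idx)→3450, (B,merge)→5100, (D,hash)→5150, (B,hash)→5300, (D,merge)→6450, (B,nl)→31950 …(+1); best=3450 via (B,nl_idx)
  {ACD}: card=15000; try (A,merge)→8300, (A,hash)→11100, (D,hash)→21600, (A,nl)→76950, (D,merge)→230200, (D,nl)→3003400; best=8300 via (A,merge)
  {ABC}: card=30000; try (A,merge)→9650, (A,hash)→10950, (B,hash)→21600, (A,nl)→151650, (B,nl_idx)→153400, (B,merge)→230200 …(+1); best=9650 via (A,merge)
  {ABCD}: card=30000; try (A,merge)→11450, (A,hash)→12750, (B,hash)→26500, (D,hash)→42850, (A,nl)→153450, (B,nl_idx)→158300 …(+4); best=11450 via (A,merge)

11450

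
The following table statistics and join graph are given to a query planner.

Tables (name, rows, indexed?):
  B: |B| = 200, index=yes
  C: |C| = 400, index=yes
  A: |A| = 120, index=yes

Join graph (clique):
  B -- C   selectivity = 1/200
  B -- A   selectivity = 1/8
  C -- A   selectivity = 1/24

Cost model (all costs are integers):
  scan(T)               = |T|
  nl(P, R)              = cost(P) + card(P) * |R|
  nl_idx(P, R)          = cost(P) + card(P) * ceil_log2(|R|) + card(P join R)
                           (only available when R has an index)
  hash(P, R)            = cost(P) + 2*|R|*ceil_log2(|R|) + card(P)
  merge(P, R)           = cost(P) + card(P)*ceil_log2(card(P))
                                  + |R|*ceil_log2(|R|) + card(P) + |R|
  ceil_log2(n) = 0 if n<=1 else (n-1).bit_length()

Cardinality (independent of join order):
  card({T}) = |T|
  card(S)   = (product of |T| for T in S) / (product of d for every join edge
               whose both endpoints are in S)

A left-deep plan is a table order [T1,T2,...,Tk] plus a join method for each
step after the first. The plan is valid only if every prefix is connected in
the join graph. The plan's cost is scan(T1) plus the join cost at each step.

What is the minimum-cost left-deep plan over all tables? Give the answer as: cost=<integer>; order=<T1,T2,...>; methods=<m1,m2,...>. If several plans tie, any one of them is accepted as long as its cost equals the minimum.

cost=4480; order=B,C,A; methods=nl_idx,hash

Selinger DP (subsets sized 1..n):
  {B}: scan cost=200, card=200
  {C}: scan cost=400, card=400
  {A}: scan cost=120, card=120
  {BC}: card=400; try (C,nl_idx)→2400, (B,hash)→4000, (B,nl_idx)→4000, (C,merge)→6000, (B,merge)→6200, (C,hash)→7600 …(+2); best=2400 via (C,nl_idx)
  {AB}: card=3000; try (A,hash)→2080, (B,merge)→2880, (A,merge)→2960, (B,hash)→3440, (B,nl_idx)→4080, (A,nl_idx)→4600 …(+2); best=2080 via (A,hash)
  {AC}: card=2000; try (A,hash)→2480, (C,nl_idx)→3200, (C,merge)→5080, (A,nl_idx)→5200, (A,merge)→5360, (C,hash)→7440 …(+2); best=2480 via (A,hash)
  {ABC}: card=250; try (A,hash)→4480, (A,nl_idx)→5450, (A,merge)→7360, (B,hash)→7680, (C,hash)→12280, (B,nl_idx)→18730 …(+6); best=4480 via (A,hash)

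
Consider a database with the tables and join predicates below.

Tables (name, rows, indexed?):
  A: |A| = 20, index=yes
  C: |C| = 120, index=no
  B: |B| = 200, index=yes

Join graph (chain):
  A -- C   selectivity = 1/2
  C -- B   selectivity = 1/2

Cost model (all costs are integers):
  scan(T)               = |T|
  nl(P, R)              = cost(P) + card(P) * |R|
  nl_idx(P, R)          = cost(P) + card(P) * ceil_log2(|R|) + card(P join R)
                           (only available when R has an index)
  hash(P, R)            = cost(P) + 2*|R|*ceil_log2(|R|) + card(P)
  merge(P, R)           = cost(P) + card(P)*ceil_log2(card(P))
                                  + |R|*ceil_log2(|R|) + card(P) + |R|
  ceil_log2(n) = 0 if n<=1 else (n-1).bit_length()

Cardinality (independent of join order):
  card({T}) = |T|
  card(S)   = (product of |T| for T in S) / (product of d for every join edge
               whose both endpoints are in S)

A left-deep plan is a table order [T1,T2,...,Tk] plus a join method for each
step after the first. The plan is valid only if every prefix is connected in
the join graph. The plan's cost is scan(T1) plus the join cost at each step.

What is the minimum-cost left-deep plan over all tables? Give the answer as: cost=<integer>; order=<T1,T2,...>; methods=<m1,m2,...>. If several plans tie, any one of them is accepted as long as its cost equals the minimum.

Selinger DP (subsets sized 1..n):
  {A}: scan cost=20, card=20
  {C}: scan cost=120, card=120
  {B}: scan cost=200, card=200
  {AC}: card=1200; try (A,hash)→440, (C,merge)→1100, (A,merge)→1200, (C,hash)→1720, (A,nl_idx)→1920, (C,nl)→2420 …(+1); best=440 via (A,hash)
  {BC}: card=12000; try (C,hash)→2080, (B,merge)→2880, (C,merge)→2960, (B,hash)→3440, (B,nl_idx)→13080, (B,nl)→24120 …(+1); best=2080 via (C,hash)
  {ABC}: card=120000; try (B,hash)→4840, (A,hash)→14280, (B,merge)→16640, (B,nl_idx)→130040, (A,nl_idx)→182080, (A,merge)→182200 …(+2); best=4840 via (B,hash)

cost=4840; order=C,A,B; methods=hash,hash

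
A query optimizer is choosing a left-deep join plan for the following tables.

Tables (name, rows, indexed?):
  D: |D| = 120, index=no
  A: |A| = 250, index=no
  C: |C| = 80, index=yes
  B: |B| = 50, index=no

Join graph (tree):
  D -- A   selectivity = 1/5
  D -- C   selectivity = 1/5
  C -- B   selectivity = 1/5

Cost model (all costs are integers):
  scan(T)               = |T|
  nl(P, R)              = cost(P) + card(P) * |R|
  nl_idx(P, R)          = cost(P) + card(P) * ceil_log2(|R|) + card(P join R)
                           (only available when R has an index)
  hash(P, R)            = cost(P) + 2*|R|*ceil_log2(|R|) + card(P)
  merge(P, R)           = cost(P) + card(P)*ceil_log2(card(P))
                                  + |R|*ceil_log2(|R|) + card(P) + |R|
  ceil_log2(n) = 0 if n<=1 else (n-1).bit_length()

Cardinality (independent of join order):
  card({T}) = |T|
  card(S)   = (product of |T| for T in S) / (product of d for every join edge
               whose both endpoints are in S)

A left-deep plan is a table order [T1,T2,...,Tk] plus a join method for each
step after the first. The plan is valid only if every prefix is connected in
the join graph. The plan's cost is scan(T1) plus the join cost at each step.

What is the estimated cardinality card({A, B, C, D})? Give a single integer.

960000

Tables in S: A(250), B(50), C(80), D(120)
Edges inside S: D-A(d=5), D-C(d=5), C-B(d=5)
numerator = 250 * 50 * 80 * 120 = 120000000
denominator = 5 * 5 * 5 = 125
card(S) = 120000000 / 125 = 960000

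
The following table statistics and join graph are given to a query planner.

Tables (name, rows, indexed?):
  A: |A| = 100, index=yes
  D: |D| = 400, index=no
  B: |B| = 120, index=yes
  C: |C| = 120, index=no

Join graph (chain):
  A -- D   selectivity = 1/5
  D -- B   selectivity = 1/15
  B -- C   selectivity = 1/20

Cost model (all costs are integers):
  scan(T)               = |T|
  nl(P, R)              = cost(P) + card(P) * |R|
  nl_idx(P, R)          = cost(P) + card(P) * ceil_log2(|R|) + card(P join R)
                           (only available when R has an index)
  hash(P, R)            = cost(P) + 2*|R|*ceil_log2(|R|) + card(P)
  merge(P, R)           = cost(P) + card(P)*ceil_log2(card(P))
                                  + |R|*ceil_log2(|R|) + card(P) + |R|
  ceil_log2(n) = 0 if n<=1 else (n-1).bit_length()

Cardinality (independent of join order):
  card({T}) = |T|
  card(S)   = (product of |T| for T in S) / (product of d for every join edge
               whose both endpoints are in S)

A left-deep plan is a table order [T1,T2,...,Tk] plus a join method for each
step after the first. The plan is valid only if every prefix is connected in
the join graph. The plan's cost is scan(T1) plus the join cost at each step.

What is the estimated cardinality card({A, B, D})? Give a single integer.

64000

Tables in S: A(100), B(120), D(400)
Edges inside S: A-D(d=5), D-B(d=15)
numerator = 100 * 120 * 400 = 4800000
denominator = 5 * 15 = 75
card(S) = 4800000 / 75 = 64000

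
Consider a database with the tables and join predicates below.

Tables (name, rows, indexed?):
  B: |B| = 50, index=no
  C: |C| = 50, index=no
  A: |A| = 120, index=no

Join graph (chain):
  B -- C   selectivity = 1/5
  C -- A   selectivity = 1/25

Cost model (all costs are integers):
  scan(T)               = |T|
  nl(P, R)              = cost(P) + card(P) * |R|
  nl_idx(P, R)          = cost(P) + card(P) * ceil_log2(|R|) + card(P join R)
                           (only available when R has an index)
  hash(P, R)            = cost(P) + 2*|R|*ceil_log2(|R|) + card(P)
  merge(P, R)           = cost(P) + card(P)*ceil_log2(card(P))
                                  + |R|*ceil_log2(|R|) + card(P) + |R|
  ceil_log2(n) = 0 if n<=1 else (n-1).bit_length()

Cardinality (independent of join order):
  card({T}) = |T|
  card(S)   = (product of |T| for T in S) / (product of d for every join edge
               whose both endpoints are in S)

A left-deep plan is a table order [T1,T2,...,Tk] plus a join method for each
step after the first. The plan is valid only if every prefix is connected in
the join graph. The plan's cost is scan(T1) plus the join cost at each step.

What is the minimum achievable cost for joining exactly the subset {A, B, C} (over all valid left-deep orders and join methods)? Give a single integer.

Selinger DP over subsets of {A,B,C}:
  {B}: scan cost=50, card=50
  {C}: scan cost=50, card=50
  {A}: scan cost=120, card=120
  {BC}: card=500; try (C,hash)→700, (B,hash)→700, (C,merge)→750, (B,merge)→750, (C,nl)→2550, (B,nl)→2550; best=700 via (C,hash)
  {AC}: card=240; try (C,hash)→840, (A,merge)→1360, (C,merge)→1430, (A,hash)→1780, (A,nl)→6050, (C,nl)→6120; best=840 via (C,hash)
  {ABC}: card=2400; try (B,hash)→1680, (A,hash)→2880, (B,merge)→3350, (A,merge)→6660, (B,nl)→12840, (A,nl)→60700; best=1680 via (B,hash)

1680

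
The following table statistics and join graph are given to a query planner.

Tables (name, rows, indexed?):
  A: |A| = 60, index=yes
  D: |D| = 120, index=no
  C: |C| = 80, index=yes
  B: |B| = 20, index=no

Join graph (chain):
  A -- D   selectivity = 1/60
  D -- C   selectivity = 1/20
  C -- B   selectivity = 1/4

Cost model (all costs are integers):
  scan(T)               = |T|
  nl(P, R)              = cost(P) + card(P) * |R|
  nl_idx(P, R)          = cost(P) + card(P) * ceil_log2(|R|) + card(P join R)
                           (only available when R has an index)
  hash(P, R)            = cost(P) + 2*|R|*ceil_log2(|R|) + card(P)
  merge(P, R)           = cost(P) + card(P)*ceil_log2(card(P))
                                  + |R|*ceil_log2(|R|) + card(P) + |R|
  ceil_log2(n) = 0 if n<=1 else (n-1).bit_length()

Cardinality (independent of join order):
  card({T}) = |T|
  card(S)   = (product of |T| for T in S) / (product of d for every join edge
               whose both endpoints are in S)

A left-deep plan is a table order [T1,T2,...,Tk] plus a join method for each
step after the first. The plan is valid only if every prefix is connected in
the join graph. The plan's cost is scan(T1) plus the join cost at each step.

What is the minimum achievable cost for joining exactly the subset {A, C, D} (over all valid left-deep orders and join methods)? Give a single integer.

2200

Selinger DP over subsets of {A,C,D}:
  {A}: scan cost=60, card=60
  {D}: scan cost=120, card=120
  {C}: scan cost=80, card=80
  {AD}: card=120; try (A,hash)→960, (A,nl_idx)→960, (D,merge)→1440, (A,merge)→1500, (D,hash)→1800, (D,nl)→7260 …(+1); best=960 via (A,hash)
  {CD}: card=480; try (C,hash)→1360, (C,nl_idx)→1440, (D,merge)→1680, (C,merge)→1720, (D,hash)→1840, (D,nl)→9680 …(+1); best=1360 via (C,hash)
  {ACD}: card=480; try (C,hash)→2200, (C,nl_idx)→2280, (C,merge)→2560, (A,hash)→2560, (A,nl_idx)→4720, (A,merge)→6580 …(+2); best=2200 via (C,hash)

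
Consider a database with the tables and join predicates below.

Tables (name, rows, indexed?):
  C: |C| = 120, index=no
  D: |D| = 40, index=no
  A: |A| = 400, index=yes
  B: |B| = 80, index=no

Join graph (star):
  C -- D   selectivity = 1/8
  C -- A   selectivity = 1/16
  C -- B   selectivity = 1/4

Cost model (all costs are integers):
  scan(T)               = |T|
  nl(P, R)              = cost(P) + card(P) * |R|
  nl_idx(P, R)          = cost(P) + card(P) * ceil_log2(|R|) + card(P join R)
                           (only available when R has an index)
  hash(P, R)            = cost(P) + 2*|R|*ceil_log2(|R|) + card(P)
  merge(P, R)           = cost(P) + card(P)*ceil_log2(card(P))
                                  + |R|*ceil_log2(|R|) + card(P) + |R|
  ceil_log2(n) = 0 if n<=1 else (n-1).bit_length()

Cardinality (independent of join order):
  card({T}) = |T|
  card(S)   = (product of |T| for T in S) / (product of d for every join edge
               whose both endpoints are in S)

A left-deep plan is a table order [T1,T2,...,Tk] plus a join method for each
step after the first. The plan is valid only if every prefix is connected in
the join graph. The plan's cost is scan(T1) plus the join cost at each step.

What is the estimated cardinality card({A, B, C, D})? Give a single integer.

Tables in S: A(400), B(80), C(120), D(40)
Edges inside S: C-D(d=8), C-A(d=16), C-B(d=4)
numerator = 400 * 80 * 120 * 40 = 153600000
denominator = 8 * 16 * 4 = 512
card(S) = 153600000 / 512 = 300000

300000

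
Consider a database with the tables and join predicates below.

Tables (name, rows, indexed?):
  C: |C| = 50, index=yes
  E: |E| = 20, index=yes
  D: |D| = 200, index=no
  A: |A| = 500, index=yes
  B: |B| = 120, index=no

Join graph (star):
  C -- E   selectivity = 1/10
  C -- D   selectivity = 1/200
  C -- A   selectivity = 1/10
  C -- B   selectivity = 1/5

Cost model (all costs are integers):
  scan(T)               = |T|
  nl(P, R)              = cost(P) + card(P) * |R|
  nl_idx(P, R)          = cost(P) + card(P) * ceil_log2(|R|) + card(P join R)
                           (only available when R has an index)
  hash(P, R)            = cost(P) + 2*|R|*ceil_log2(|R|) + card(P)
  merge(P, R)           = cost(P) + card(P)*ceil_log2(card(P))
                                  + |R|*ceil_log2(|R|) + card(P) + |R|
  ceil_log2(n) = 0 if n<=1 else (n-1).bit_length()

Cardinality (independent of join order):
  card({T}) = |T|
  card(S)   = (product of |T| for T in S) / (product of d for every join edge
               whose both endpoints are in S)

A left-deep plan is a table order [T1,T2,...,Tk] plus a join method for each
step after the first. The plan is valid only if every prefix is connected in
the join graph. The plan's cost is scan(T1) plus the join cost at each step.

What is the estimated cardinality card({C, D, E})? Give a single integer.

100

Tables in S: C(50), D(200), E(20)
Edges inside S: C-E(d=10), C-D(d=200)
numerator = 50 * 200 * 20 = 200000
denominator = 10 * 200 = 2000
card(S) = 200000 / 2000 = 100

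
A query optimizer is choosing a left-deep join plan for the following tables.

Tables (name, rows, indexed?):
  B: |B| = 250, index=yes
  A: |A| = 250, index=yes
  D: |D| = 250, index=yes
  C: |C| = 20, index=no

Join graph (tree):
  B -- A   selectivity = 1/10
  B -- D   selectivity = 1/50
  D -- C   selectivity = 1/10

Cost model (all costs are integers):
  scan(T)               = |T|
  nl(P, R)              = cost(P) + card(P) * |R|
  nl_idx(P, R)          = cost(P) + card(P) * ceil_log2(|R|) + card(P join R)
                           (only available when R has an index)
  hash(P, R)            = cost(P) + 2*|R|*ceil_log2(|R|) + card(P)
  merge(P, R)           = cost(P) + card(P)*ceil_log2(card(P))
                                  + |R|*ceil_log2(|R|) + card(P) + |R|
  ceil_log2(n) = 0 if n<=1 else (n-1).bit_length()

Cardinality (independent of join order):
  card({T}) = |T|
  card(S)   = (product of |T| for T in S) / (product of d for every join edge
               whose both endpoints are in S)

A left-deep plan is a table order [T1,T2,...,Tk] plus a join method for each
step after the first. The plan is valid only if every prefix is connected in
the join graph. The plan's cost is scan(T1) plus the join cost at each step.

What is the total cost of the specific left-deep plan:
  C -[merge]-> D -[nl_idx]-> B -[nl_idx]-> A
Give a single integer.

91390

step 1: scan C: cost=20, card=20
step 2: join D via merge
    card(P join D) = 20*250/(10) = 500
    cost = 20 + 20*5 + 250*8 + 20 + 250 = 2390
step 3: join B via nl_idx
    card(P join B) = 500*250/(50) = 2500
    cost = 2390 + 500*8 + 2500 = 8890
step 4: join A via nl_idx
    card(P join A) = 2500*250/(10) = 62500
    cost = 8890 + 2500*8 + 62500 = 91390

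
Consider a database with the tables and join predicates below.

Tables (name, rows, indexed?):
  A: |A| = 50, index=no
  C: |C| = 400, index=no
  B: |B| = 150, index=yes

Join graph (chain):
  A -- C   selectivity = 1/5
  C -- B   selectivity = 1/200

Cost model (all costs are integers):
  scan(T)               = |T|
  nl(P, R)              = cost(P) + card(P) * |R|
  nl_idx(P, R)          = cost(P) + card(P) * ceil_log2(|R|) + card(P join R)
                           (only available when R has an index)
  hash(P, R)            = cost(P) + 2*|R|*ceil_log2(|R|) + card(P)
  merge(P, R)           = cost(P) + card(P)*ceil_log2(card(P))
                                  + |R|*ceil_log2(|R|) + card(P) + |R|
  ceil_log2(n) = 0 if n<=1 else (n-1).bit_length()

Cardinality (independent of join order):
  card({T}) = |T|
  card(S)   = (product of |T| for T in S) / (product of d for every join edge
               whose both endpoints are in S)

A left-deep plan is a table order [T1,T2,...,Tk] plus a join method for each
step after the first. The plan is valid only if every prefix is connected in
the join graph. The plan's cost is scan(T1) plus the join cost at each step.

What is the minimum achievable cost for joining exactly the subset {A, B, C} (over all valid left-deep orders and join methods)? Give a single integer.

4100

Selinger DP over subsets of {A,B,C}:
  {A}: scan cost=50, card=50
  {C}: scan cost=400, card=400
  {B}: scan cost=150, card=150
  {AC}: card=4000; try (A,hash)→1400, (C,merge)→4400, (A,merge)→4750, (C,hash)→7300, (C,nl)→20050, (A,nl)→20400; best=1400 via (A,hash)
  {BC}: card=300; try (B,hash)→3200, (B,nl_idx)→3900, (C,merge)→5500, (B,merge)→5750, (C,hash)→7500, (C,nl)→60150 …(+1); best=3200 via (B,hash)
  {ABC}: card=3000; try (A,hash)→4100, (A,merge)→6550, (B,hash)→7800, (A,nl)→18200, (B,nl_idx)→36400, (B,merge)→54750 …(+1); best=4100 via (A,hash)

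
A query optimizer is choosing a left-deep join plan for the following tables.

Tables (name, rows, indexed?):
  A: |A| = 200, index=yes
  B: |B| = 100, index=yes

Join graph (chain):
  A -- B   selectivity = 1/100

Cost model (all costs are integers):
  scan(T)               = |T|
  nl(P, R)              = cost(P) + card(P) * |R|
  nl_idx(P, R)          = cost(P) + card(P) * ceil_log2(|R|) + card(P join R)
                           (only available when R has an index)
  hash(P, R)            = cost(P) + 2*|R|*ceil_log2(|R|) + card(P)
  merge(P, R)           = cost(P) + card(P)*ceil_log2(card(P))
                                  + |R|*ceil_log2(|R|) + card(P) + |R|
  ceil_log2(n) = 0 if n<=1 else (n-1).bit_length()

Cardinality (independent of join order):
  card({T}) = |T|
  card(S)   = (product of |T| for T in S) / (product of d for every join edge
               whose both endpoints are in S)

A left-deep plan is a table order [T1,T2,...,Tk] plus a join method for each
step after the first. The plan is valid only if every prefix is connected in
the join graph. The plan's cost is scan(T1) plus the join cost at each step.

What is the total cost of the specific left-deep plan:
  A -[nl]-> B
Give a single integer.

20200

step 1: scan A: cost=200, card=200
step 2: join B via nl
    card(P join B) = 200*100/(100) = 200
    cost = 200 + 200*100 = 20200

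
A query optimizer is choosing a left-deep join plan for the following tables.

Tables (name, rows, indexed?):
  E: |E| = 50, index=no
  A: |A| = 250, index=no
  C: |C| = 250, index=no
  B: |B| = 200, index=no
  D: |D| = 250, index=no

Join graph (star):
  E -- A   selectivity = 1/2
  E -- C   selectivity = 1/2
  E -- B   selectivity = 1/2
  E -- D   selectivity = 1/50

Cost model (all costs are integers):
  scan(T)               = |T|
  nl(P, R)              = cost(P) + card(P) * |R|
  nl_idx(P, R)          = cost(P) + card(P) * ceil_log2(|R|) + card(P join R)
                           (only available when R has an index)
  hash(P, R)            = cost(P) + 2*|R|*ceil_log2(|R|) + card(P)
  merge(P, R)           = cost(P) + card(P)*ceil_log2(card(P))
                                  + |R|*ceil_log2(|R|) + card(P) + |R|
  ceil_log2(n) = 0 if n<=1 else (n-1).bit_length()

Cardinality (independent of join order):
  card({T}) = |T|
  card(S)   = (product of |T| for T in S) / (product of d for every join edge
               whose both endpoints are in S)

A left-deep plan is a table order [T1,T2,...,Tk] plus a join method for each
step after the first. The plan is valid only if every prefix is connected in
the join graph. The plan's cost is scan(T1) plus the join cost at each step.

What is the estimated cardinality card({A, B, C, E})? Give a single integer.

78125000

Tables in S: A(250), B(200), C(250), E(50)
Edges inside S: E-A(d=2), E-C(d=2), E-B(d=2)
numerator = 250 * 200 * 250 * 50 = 625000000
denominator = 2 * 2 * 2 = 8
card(S) = 625000000 / 8 = 78125000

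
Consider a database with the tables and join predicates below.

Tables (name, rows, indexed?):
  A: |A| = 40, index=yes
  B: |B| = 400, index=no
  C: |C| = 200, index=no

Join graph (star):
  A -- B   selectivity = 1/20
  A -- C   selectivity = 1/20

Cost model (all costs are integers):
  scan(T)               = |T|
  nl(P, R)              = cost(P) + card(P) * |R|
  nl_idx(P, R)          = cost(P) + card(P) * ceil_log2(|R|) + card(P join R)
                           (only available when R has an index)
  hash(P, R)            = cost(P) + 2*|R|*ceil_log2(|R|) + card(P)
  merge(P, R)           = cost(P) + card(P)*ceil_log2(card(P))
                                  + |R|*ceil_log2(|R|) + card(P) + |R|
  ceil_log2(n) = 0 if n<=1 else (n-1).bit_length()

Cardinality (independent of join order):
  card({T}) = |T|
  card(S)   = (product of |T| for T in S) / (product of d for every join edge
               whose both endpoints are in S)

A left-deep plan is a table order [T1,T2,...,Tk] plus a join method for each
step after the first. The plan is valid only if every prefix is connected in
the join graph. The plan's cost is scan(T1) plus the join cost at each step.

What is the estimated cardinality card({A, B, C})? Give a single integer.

Tables in S: A(40), B(400), C(200)
Edges inside S: A-B(d=20), A-C(d=20)
numerator = 40 * 400 * 200 = 3200000
denominator = 20 * 20 = 400
card(S) = 3200000 / 400 = 8000

8000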